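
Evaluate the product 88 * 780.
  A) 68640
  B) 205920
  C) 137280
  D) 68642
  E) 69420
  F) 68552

88 * 780 = 68640
A) 68640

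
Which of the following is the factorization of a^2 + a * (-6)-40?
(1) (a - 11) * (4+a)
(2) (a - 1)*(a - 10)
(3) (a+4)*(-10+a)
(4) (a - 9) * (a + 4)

We need to factor a^2 + a * (-6)-40.
The factored form is (a+4)*(-10+a).
3) (a+4)*(-10+a)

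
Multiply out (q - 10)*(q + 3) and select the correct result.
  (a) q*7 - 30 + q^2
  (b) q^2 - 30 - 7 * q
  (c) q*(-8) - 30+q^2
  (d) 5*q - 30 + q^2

Expanding (q - 10)*(q + 3):
= q^2 - 30 - 7 * q
b) q^2 - 30 - 7 * q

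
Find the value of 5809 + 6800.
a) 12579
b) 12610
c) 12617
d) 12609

5809 + 6800 = 12609
d) 12609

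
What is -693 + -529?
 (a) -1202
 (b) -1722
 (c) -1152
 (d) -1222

-693 + -529 = -1222
d) -1222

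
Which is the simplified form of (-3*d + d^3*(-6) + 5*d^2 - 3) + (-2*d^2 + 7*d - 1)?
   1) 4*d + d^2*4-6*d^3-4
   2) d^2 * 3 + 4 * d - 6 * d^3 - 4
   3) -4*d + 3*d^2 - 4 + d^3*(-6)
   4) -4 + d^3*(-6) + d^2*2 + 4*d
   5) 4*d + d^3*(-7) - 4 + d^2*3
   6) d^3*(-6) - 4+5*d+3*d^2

Adding the polynomials and combining like terms:
(-3*d + d^3*(-6) + 5*d^2 - 3) + (-2*d^2 + 7*d - 1)
= d^2 * 3 + 4 * d - 6 * d^3 - 4
2) d^2 * 3 + 4 * d - 6 * d^3 - 4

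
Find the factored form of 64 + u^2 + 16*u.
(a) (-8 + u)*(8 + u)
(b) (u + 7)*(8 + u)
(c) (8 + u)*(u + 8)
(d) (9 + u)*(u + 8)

We need to factor 64 + u^2 + 16*u.
The factored form is (8 + u)*(u + 8).
c) (8 + u)*(u + 8)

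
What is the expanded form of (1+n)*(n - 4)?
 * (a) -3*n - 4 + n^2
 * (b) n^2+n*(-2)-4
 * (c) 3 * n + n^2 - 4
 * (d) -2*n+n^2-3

Expanding (1+n)*(n - 4):
= -3*n - 4 + n^2
a) -3*n - 4 + n^2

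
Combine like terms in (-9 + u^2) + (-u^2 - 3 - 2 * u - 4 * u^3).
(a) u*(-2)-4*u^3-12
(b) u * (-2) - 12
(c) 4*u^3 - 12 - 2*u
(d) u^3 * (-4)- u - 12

Adding the polynomials and combining like terms:
(-9 + u^2) + (-u^2 - 3 - 2*u - 4*u^3)
= u*(-2)-4*u^3-12
a) u*(-2)-4*u^3-12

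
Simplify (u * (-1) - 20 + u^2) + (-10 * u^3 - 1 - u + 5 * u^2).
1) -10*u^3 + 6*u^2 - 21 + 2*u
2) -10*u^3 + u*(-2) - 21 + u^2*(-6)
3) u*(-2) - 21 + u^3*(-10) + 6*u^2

Adding the polynomials and combining like terms:
(u*(-1) - 20 + u^2) + (-10*u^3 - 1 - u + 5*u^2)
= u*(-2) - 21 + u^3*(-10) + 6*u^2
3) u*(-2) - 21 + u^3*(-10) + 6*u^2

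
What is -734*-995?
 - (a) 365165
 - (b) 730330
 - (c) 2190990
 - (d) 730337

-734 * -995 = 730330
b) 730330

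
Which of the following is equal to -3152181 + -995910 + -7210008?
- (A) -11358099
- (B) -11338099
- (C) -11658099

First: -3152181 + -995910 = -4148091
Then: -4148091 + -7210008 = -11358099
A) -11358099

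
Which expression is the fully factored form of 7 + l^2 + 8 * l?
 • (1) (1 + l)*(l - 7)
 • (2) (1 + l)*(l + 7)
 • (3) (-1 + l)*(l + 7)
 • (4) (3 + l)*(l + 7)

We need to factor 7 + l^2 + 8 * l.
The factored form is (1 + l)*(l + 7).
2) (1 + l)*(l + 7)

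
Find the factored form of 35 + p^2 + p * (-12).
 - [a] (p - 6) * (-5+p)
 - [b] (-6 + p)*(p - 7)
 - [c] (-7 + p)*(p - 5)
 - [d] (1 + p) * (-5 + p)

We need to factor 35 + p^2 + p * (-12).
The factored form is (-7 + p)*(p - 5).
c) (-7 + p)*(p - 5)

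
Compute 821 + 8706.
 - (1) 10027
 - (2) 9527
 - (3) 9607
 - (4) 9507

821 + 8706 = 9527
2) 9527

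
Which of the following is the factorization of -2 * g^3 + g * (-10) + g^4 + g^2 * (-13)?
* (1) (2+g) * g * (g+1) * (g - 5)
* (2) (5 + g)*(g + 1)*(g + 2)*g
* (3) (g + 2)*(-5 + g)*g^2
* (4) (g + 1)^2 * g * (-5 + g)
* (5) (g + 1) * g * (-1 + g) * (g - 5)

We need to factor -2 * g^3 + g * (-10) + g^4 + g^2 * (-13).
The factored form is (2+g) * g * (g+1) * (g - 5).
1) (2+g) * g * (g+1) * (g - 5)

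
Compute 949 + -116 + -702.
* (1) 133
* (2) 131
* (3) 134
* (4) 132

First: 949 + -116 = 833
Then: 833 + -702 = 131
2) 131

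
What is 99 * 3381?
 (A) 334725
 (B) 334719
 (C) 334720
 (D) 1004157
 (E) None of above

99 * 3381 = 334719
B) 334719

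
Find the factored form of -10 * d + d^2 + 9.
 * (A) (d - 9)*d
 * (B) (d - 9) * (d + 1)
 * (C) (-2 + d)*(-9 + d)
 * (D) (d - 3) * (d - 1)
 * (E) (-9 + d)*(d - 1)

We need to factor -10 * d + d^2 + 9.
The factored form is (-9 + d)*(d - 1).
E) (-9 + d)*(d - 1)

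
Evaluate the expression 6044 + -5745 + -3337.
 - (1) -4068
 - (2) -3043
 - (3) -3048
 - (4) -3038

First: 6044 + -5745 = 299
Then: 299 + -3337 = -3038
4) -3038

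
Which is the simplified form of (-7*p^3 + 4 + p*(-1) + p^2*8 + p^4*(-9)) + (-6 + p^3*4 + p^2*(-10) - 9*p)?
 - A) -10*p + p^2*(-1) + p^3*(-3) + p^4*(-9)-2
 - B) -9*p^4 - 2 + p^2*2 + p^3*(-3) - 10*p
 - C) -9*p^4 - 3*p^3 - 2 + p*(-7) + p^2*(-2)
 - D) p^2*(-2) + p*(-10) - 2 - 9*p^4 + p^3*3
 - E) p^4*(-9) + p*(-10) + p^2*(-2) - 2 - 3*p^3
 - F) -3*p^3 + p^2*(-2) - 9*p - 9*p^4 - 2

Adding the polynomials and combining like terms:
(-7*p^3 + 4 + p*(-1) + p^2*8 + p^4*(-9)) + (-6 + p^3*4 + p^2*(-10) - 9*p)
= p^4*(-9) + p*(-10) + p^2*(-2) - 2 - 3*p^3
E) p^4*(-9) + p*(-10) + p^2*(-2) - 2 - 3*p^3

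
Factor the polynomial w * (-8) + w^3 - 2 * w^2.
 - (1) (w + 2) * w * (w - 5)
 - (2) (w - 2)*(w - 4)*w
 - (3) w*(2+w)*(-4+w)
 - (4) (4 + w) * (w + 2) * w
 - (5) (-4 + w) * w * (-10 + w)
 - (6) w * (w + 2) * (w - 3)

We need to factor w * (-8) + w^3 - 2 * w^2.
The factored form is w*(2+w)*(-4+w).
3) w*(2+w)*(-4+w)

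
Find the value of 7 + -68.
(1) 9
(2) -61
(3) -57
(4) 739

7 + -68 = -61
2) -61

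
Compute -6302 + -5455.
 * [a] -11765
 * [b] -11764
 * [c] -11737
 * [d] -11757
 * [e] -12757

-6302 + -5455 = -11757
d) -11757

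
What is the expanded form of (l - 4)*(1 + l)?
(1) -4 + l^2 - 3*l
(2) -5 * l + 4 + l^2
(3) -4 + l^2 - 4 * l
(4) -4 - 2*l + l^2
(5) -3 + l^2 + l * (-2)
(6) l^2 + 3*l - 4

Expanding (l - 4)*(1 + l):
= -4 + l^2 - 3*l
1) -4 + l^2 - 3*l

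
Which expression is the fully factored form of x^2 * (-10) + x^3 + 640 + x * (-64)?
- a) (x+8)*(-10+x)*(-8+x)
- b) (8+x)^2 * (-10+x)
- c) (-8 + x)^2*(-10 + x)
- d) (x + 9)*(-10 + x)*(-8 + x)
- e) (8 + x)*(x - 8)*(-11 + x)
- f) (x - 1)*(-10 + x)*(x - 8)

We need to factor x^2 * (-10) + x^3 + 640 + x * (-64).
The factored form is (x+8)*(-10+x)*(-8+x).
a) (x+8)*(-10+x)*(-8+x)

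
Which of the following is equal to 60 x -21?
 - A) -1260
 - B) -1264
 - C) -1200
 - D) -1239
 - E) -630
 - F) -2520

60 * -21 = -1260
A) -1260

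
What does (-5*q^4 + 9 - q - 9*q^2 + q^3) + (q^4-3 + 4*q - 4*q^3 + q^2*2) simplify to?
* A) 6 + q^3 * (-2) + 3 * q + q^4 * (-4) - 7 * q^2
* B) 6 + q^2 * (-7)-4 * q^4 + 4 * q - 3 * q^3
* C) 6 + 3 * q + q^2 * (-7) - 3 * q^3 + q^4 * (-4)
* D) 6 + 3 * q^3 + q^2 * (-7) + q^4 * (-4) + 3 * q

Adding the polynomials and combining like terms:
(-5*q^4 + 9 - q - 9*q^2 + q^3) + (q^4 - 3 + 4*q - 4*q^3 + q^2*2)
= 6 + 3 * q + q^2 * (-7) - 3 * q^3 + q^4 * (-4)
C) 6 + 3 * q + q^2 * (-7) - 3 * q^3 + q^4 * (-4)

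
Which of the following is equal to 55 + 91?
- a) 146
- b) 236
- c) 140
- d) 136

55 + 91 = 146
a) 146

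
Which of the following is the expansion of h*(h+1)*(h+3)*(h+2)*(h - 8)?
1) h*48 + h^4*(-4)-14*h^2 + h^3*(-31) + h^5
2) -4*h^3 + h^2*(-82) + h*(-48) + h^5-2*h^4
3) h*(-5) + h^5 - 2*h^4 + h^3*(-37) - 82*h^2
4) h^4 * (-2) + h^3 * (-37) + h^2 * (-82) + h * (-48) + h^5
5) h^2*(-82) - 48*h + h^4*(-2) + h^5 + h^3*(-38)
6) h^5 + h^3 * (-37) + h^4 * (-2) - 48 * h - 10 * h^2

Expanding h*(h+1)*(h+3)*(h+2)*(h - 8):
= h^4 * (-2) + h^3 * (-37) + h^2 * (-82) + h * (-48) + h^5
4) h^4 * (-2) + h^3 * (-37) + h^2 * (-82) + h * (-48) + h^5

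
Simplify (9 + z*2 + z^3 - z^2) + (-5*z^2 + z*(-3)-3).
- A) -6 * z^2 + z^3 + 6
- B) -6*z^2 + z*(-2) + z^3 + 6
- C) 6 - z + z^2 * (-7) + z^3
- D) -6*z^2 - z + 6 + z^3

Adding the polynomials and combining like terms:
(9 + z*2 + z^3 - z^2) + (-5*z^2 + z*(-3) - 3)
= -6*z^2 - z + 6 + z^3
D) -6*z^2 - z + 6 + z^3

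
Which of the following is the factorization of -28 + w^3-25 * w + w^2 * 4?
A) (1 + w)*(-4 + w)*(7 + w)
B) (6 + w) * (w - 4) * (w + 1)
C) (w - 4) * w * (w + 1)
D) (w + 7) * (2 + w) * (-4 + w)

We need to factor -28 + w^3-25 * w + w^2 * 4.
The factored form is (1 + w)*(-4 + w)*(7 + w).
A) (1 + w)*(-4 + w)*(7 + w)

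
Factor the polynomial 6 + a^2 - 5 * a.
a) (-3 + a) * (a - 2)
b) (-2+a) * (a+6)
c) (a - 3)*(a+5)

We need to factor 6 + a^2 - 5 * a.
The factored form is (-3 + a) * (a - 2).
a) (-3 + a) * (a - 2)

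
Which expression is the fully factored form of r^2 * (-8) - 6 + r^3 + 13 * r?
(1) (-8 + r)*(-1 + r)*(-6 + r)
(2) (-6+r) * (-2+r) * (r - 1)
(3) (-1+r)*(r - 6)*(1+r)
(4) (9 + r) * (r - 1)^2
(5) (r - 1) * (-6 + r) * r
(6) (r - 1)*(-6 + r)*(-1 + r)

We need to factor r^2 * (-8) - 6 + r^3 + 13 * r.
The factored form is (r - 1)*(-6 + r)*(-1 + r).
6) (r - 1)*(-6 + r)*(-1 + r)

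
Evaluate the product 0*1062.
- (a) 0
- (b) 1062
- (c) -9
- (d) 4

0 * 1062 = 0
a) 0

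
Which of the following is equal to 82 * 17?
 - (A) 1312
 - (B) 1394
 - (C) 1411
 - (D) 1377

82 * 17 = 1394
B) 1394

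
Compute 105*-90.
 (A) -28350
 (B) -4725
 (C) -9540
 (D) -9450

105 * -90 = -9450
D) -9450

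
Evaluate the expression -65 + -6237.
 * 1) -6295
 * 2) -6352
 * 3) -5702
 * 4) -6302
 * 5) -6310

-65 + -6237 = -6302
4) -6302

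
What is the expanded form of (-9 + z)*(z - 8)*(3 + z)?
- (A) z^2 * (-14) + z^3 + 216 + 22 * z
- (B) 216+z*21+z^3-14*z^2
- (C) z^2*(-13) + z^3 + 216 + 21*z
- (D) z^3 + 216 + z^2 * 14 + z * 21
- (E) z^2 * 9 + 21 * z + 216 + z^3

Expanding (-9 + z)*(z - 8)*(3 + z):
= 216+z*21+z^3-14*z^2
B) 216+z*21+z^3-14*z^2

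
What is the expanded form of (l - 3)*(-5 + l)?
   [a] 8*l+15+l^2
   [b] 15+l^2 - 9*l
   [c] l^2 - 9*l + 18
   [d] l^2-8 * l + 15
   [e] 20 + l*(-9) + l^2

Expanding (l - 3)*(-5 + l):
= l^2-8 * l + 15
d) l^2-8 * l + 15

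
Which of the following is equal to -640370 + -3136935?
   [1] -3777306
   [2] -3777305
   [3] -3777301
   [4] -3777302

-640370 + -3136935 = -3777305
2) -3777305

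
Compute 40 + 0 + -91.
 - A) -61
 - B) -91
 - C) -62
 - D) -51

First: 40 + 0 = 40
Then: 40 + -91 = -51
D) -51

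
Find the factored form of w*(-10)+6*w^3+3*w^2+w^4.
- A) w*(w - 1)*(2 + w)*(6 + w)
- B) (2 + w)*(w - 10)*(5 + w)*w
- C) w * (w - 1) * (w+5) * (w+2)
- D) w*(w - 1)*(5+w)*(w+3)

We need to factor w*(-10)+6*w^3+3*w^2+w^4.
The factored form is w * (w - 1) * (w+5) * (w+2).
C) w * (w - 1) * (w+5) * (w+2)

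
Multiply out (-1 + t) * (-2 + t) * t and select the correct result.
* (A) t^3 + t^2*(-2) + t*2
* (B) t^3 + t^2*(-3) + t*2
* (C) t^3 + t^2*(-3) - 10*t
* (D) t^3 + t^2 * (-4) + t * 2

Expanding (-1 + t) * (-2 + t) * t:
= t^3 + t^2*(-3) + t*2
B) t^3 + t^2*(-3) + t*2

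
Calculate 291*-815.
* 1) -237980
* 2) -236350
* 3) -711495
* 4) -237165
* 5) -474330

291 * -815 = -237165
4) -237165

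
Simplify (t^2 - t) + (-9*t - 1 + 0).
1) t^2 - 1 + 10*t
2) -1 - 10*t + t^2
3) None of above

Adding the polynomials and combining like terms:
(t^2 - t) + (-9*t - 1 + 0)
= -1 - 10*t + t^2
2) -1 - 10*t + t^2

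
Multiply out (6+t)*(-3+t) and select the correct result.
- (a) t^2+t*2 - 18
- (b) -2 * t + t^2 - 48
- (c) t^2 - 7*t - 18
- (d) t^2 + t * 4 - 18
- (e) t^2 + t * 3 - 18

Expanding (6+t)*(-3+t):
= t^2 + t * 3 - 18
e) t^2 + t * 3 - 18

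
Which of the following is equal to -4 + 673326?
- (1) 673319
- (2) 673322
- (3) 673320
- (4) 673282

-4 + 673326 = 673322
2) 673322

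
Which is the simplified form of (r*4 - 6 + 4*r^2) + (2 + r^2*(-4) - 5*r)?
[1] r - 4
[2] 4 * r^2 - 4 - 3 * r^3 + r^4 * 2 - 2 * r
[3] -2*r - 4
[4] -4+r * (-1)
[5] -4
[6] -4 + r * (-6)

Adding the polynomials and combining like terms:
(r*4 - 6 + 4*r^2) + (2 + r^2*(-4) - 5*r)
= -4+r * (-1)
4) -4+r * (-1)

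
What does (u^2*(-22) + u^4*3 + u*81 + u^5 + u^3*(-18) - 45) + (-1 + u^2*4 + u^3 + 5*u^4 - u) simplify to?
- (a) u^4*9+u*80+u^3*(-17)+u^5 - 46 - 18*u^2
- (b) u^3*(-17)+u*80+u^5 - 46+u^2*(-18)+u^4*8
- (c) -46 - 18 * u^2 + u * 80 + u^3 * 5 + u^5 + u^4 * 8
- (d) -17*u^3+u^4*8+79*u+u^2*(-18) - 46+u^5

Adding the polynomials and combining like terms:
(u^2*(-22) + u^4*3 + u*81 + u^5 + u^3*(-18) - 45) + (-1 + u^2*4 + u^3 + 5*u^4 - u)
= u^3*(-17)+u*80+u^5 - 46+u^2*(-18)+u^4*8
b) u^3*(-17)+u*80+u^5 - 46+u^2*(-18)+u^4*8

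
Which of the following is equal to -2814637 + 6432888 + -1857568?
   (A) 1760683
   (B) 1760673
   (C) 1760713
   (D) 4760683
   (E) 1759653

First: -2814637 + 6432888 = 3618251
Then: 3618251 + -1857568 = 1760683
A) 1760683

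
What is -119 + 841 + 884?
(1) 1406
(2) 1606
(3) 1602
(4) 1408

First: -119 + 841 = 722
Then: 722 + 884 = 1606
2) 1606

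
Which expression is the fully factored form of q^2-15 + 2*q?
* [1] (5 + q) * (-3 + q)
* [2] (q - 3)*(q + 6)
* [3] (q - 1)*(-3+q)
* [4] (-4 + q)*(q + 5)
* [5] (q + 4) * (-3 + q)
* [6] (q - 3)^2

We need to factor q^2-15 + 2*q.
The factored form is (5 + q) * (-3 + q).
1) (5 + q) * (-3 + q)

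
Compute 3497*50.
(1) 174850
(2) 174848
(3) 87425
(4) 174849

3497 * 50 = 174850
1) 174850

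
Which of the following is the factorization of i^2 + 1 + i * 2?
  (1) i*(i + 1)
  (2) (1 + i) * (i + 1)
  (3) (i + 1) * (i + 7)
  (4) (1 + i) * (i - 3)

We need to factor i^2 + 1 + i * 2.
The factored form is (1 + i) * (i + 1).
2) (1 + i) * (i + 1)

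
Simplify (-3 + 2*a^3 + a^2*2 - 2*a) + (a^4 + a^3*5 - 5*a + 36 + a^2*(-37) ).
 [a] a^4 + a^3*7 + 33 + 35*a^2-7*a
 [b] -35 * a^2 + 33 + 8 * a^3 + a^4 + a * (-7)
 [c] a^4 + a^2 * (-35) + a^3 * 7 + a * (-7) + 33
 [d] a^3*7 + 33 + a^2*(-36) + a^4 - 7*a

Adding the polynomials and combining like terms:
(-3 + 2*a^3 + a^2*2 - 2*a) + (a^4 + a^3*5 - 5*a + 36 + a^2*(-37))
= a^4 + a^2 * (-35) + a^3 * 7 + a * (-7) + 33
c) a^4 + a^2 * (-35) + a^3 * 7 + a * (-7) + 33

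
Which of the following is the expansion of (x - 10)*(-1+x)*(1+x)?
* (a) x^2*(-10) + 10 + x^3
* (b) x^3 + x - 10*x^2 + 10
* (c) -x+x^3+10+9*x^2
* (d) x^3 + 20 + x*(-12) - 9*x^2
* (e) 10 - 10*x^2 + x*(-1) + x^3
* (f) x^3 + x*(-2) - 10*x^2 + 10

Expanding (x - 10)*(-1+x)*(1+x):
= 10 - 10*x^2 + x*(-1) + x^3
e) 10 - 10*x^2 + x*(-1) + x^3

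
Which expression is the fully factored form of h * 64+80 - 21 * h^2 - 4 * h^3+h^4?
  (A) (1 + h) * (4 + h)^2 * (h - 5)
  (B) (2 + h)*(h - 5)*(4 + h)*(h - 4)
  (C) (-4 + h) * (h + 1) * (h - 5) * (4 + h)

We need to factor h * 64+80 - 21 * h^2 - 4 * h^3+h^4.
The factored form is (-4 + h) * (h + 1) * (h - 5) * (4 + h).
C) (-4 + h) * (h + 1) * (h - 5) * (4 + h)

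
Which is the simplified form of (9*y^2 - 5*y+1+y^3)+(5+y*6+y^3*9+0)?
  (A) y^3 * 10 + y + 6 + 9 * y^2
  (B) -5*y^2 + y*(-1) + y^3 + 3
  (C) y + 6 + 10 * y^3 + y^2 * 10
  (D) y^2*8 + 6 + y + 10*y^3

Adding the polynomials and combining like terms:
(9*y^2 - 5*y + 1 + y^3) + (5 + y*6 + y^3*9 + 0)
= y^3 * 10 + y + 6 + 9 * y^2
A) y^3 * 10 + y + 6 + 9 * y^2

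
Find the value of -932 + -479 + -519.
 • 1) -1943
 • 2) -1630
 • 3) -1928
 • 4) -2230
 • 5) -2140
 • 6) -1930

First: -932 + -479 = -1411
Then: -1411 + -519 = -1930
6) -1930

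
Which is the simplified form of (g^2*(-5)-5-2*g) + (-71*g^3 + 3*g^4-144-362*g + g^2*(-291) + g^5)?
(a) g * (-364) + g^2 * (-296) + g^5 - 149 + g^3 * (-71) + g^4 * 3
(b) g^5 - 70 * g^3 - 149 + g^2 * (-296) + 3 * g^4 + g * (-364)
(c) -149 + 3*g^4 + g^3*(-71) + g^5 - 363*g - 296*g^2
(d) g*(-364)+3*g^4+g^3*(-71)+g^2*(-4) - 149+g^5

Adding the polynomials and combining like terms:
(g^2*(-5) - 5 - 2*g) + (-71*g^3 + 3*g^4 - 144 - 362*g + g^2*(-291) + g^5)
= g * (-364) + g^2 * (-296) + g^5 - 149 + g^3 * (-71) + g^4 * 3
a) g * (-364) + g^2 * (-296) + g^5 - 149 + g^3 * (-71) + g^4 * 3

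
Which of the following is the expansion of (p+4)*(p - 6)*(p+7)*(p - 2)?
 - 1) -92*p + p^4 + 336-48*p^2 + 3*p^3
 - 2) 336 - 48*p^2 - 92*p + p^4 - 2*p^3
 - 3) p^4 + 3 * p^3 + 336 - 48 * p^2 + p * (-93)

Expanding (p+4)*(p - 6)*(p+7)*(p - 2):
= -92*p + p^4 + 336-48*p^2 + 3*p^3
1) -92*p + p^4 + 336-48*p^2 + 3*p^3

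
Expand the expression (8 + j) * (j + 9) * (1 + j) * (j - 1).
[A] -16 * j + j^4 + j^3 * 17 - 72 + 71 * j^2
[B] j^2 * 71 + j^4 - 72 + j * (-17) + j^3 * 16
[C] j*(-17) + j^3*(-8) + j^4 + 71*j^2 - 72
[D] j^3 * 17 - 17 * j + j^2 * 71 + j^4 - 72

Expanding (8 + j) * (j + 9) * (1 + j) * (j - 1):
= j^3 * 17 - 17 * j + j^2 * 71 + j^4 - 72
D) j^3 * 17 - 17 * j + j^2 * 71 + j^4 - 72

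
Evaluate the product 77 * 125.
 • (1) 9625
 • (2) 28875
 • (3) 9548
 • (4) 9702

77 * 125 = 9625
1) 9625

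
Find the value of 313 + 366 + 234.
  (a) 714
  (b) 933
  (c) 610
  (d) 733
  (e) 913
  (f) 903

First: 313 + 366 = 679
Then: 679 + 234 = 913
e) 913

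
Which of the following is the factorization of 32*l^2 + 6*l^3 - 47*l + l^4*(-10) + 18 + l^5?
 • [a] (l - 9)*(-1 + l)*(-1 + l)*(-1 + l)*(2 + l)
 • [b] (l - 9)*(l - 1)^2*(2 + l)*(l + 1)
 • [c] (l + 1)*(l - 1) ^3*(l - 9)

We need to factor 32*l^2 + 6*l^3 - 47*l + l^4*(-10) + 18 + l^5.
The factored form is (l - 9)*(-1 + l)*(-1 + l)*(-1 + l)*(2 + l).
a) (l - 9)*(-1 + l)*(-1 + l)*(-1 + l)*(2 + l)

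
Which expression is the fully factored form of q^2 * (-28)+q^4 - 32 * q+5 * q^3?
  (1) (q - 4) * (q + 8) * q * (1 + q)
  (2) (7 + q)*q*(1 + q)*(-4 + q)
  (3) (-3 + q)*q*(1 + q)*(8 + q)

We need to factor q^2 * (-28)+q^4 - 32 * q+5 * q^3.
The factored form is (q - 4) * (q + 8) * q * (1 + q).
1) (q - 4) * (q + 8) * q * (1 + q)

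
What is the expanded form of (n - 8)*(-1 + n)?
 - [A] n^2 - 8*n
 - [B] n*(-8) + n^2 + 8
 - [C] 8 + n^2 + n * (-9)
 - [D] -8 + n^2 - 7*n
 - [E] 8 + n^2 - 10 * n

Expanding (n - 8)*(-1 + n):
= 8 + n^2 + n * (-9)
C) 8 + n^2 + n * (-9)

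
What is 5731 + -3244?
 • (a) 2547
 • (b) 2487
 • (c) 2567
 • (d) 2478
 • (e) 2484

5731 + -3244 = 2487
b) 2487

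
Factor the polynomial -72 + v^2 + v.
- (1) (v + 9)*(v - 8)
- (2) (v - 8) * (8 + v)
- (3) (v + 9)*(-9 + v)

We need to factor -72 + v^2 + v.
The factored form is (v + 9)*(v - 8).
1) (v + 9)*(v - 8)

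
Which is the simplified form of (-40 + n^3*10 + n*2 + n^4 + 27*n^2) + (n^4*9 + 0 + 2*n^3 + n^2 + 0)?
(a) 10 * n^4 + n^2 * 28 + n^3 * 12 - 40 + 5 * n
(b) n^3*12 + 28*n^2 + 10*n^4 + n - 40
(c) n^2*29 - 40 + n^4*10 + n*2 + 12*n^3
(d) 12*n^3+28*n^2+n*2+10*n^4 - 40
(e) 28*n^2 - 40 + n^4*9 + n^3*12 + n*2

Adding the polynomials and combining like terms:
(-40 + n^3*10 + n*2 + n^4 + 27*n^2) + (n^4*9 + 0 + 2*n^3 + n^2 + 0)
= 12*n^3+28*n^2+n*2+10*n^4 - 40
d) 12*n^3+28*n^2+n*2+10*n^4 - 40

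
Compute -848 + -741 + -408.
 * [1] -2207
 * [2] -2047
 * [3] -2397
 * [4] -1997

First: -848 + -741 = -1589
Then: -1589 + -408 = -1997
4) -1997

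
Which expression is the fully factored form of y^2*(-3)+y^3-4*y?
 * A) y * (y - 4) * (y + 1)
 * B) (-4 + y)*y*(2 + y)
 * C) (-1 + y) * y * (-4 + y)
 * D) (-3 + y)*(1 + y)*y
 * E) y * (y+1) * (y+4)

We need to factor y^2*(-3)+y^3-4*y.
The factored form is y * (y - 4) * (y + 1).
A) y * (y - 4) * (y + 1)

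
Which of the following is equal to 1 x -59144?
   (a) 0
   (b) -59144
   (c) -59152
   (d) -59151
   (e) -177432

1 * -59144 = -59144
b) -59144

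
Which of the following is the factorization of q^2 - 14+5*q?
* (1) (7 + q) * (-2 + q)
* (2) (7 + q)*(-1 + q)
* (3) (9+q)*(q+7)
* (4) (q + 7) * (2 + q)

We need to factor q^2 - 14+5*q.
The factored form is (7 + q) * (-2 + q).
1) (7 + q) * (-2 + q)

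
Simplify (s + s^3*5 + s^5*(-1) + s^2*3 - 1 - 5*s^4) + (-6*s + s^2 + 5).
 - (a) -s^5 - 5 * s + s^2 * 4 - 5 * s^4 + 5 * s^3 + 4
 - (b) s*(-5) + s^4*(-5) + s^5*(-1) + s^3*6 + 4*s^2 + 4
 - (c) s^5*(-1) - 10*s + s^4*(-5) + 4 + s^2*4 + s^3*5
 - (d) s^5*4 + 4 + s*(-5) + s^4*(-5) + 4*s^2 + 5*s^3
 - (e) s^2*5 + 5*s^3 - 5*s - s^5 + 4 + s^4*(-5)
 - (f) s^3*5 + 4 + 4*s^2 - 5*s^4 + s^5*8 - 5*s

Adding the polynomials and combining like terms:
(s + s^3*5 + s^5*(-1) + s^2*3 - 1 - 5*s^4) + (-6*s + s^2 + 5)
= -s^5 - 5 * s + s^2 * 4 - 5 * s^4 + 5 * s^3 + 4
a) -s^5 - 5 * s + s^2 * 4 - 5 * s^4 + 5 * s^3 + 4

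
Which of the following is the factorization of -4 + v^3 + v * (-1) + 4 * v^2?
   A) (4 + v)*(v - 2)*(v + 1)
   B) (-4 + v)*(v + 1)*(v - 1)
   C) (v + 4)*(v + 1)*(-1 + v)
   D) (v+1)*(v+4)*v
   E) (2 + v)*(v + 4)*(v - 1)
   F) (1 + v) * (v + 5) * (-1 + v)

We need to factor -4 + v^3 + v * (-1) + 4 * v^2.
The factored form is (v + 4)*(v + 1)*(-1 + v).
C) (v + 4)*(v + 1)*(-1 + v)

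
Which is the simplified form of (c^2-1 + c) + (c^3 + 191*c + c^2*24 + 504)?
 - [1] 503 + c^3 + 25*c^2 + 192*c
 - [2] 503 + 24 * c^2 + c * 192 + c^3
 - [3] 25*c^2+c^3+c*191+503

Adding the polynomials and combining like terms:
(c^2 - 1 + c) + (c^3 + 191*c + c^2*24 + 504)
= 503 + c^3 + 25*c^2 + 192*c
1) 503 + c^3 + 25*c^2 + 192*c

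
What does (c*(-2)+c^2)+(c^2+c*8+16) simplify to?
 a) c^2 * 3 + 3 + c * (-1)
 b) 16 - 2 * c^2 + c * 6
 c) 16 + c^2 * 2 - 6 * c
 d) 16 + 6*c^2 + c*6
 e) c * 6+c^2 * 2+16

Adding the polynomials and combining like terms:
(c*(-2) + c^2) + (c^2 + c*8 + 16)
= c * 6+c^2 * 2+16
e) c * 6+c^2 * 2+16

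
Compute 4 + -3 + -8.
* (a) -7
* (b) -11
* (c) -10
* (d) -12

First: 4 + -3 = 1
Then: 1 + -8 = -7
a) -7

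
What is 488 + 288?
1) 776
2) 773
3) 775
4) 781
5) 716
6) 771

488 + 288 = 776
1) 776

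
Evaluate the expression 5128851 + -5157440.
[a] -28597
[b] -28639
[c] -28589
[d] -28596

5128851 + -5157440 = -28589
c) -28589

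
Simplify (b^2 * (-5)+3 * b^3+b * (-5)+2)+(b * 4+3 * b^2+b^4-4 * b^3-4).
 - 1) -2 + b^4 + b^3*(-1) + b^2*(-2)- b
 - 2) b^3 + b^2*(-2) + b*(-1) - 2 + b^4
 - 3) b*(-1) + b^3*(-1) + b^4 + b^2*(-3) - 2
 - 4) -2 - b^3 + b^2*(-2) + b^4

Adding the polynomials and combining like terms:
(b^2*(-5) + 3*b^3 + b*(-5) + 2) + (b*4 + 3*b^2 + b^4 - 4*b^3 - 4)
= -2 + b^4 + b^3*(-1) + b^2*(-2)- b
1) -2 + b^4 + b^3*(-1) + b^2*(-2)- b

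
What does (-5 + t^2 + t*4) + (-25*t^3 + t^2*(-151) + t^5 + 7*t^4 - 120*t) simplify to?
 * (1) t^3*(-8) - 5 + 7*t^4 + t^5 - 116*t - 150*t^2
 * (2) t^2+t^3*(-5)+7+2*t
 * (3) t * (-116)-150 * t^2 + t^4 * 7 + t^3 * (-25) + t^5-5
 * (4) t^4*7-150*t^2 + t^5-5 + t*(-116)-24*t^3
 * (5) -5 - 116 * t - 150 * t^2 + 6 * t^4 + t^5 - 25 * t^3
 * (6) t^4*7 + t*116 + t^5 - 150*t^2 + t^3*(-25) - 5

Adding the polynomials and combining like terms:
(-5 + t^2 + t*4) + (-25*t^3 + t^2*(-151) + t^5 + 7*t^4 - 120*t)
= t * (-116)-150 * t^2 + t^4 * 7 + t^3 * (-25) + t^5-5
3) t * (-116)-150 * t^2 + t^4 * 7 + t^3 * (-25) + t^5-5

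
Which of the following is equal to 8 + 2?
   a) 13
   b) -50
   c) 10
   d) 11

8 + 2 = 10
c) 10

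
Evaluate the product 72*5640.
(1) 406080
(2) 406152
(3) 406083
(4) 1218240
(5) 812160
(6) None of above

72 * 5640 = 406080
1) 406080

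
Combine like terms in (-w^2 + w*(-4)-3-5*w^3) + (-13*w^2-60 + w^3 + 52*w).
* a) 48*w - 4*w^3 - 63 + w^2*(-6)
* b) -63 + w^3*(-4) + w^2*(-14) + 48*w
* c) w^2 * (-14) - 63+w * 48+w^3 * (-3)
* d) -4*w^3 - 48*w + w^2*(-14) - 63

Adding the polynomials and combining like terms:
(-w^2 + w*(-4) - 3 - 5*w^3) + (-13*w^2 - 60 + w^3 + 52*w)
= -63 + w^3*(-4) + w^2*(-14) + 48*w
b) -63 + w^3*(-4) + w^2*(-14) + 48*w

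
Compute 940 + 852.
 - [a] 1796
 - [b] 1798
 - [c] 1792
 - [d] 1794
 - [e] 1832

940 + 852 = 1792
c) 1792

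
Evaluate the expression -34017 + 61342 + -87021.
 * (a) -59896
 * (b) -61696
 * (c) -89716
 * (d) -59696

First: -34017 + 61342 = 27325
Then: 27325 + -87021 = -59696
d) -59696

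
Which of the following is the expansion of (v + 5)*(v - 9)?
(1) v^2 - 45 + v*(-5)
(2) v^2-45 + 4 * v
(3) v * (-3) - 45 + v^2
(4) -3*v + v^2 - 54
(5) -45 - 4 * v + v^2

Expanding (v + 5)*(v - 9):
= -45 - 4 * v + v^2
5) -45 - 4 * v + v^2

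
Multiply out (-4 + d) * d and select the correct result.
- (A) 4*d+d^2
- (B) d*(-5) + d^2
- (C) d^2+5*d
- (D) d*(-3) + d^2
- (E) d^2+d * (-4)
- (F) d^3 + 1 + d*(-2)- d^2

Expanding (-4 + d) * d:
= d^2+d * (-4)
E) d^2+d * (-4)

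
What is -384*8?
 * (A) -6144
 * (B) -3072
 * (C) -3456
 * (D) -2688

-384 * 8 = -3072
B) -3072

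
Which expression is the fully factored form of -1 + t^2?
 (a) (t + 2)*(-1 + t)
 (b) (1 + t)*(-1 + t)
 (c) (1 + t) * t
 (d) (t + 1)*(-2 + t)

We need to factor -1 + t^2.
The factored form is (1 + t)*(-1 + t).
b) (1 + t)*(-1 + t)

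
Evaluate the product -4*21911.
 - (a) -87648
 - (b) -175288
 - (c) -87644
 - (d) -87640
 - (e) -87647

-4 * 21911 = -87644
c) -87644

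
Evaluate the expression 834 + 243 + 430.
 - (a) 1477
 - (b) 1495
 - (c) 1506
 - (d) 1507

First: 834 + 243 = 1077
Then: 1077 + 430 = 1507
d) 1507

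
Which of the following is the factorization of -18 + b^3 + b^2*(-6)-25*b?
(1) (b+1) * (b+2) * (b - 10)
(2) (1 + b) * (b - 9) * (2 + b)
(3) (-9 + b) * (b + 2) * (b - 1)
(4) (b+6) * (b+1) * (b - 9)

We need to factor -18 + b^3 + b^2*(-6)-25*b.
The factored form is (1 + b) * (b - 9) * (2 + b).
2) (1 + b) * (b - 9) * (2 + b)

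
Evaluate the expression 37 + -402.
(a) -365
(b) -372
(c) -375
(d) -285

37 + -402 = -365
a) -365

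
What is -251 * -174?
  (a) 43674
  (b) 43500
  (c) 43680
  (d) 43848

-251 * -174 = 43674
a) 43674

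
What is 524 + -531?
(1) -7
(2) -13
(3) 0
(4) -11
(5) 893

524 + -531 = -7
1) -7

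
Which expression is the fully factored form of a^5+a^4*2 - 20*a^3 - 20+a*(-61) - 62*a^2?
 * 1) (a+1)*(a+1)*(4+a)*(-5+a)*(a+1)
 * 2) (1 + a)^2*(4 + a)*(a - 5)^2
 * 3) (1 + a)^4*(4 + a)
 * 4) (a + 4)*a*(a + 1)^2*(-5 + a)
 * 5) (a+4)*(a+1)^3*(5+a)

We need to factor a^5+a^4*2 - 20*a^3 - 20+a*(-61) - 62*a^2.
The factored form is (a+1)*(a+1)*(4+a)*(-5+a)*(a+1).
1) (a+1)*(a+1)*(4+a)*(-5+a)*(a+1)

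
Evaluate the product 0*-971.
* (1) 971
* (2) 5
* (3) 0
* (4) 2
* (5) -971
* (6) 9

0 * -971 = 0
3) 0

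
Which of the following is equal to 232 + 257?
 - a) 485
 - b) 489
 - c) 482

232 + 257 = 489
b) 489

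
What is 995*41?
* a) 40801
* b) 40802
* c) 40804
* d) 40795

995 * 41 = 40795
d) 40795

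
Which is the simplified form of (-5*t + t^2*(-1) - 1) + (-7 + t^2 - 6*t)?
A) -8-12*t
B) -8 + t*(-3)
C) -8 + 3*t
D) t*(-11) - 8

Adding the polynomials and combining like terms:
(-5*t + t^2*(-1) - 1) + (-7 + t^2 - 6*t)
= t*(-11) - 8
D) t*(-11) - 8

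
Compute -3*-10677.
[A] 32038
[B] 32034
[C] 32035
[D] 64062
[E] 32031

-3 * -10677 = 32031
E) 32031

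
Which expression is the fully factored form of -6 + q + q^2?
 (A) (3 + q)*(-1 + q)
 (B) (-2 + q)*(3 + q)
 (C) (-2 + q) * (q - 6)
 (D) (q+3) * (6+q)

We need to factor -6 + q + q^2.
The factored form is (-2 + q)*(3 + q).
B) (-2 + q)*(3 + q)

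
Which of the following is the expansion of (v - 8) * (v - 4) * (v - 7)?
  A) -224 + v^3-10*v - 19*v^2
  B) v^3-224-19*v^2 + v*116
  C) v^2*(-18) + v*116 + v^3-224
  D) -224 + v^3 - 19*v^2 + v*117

Expanding (v - 8) * (v - 4) * (v - 7):
= v^3-224-19*v^2 + v*116
B) v^3-224-19*v^2 + v*116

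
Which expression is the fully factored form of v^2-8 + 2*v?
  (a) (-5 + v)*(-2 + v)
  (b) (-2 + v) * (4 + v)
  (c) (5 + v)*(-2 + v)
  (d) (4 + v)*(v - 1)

We need to factor v^2-8 + 2*v.
The factored form is (-2 + v) * (4 + v).
b) (-2 + v) * (4 + v)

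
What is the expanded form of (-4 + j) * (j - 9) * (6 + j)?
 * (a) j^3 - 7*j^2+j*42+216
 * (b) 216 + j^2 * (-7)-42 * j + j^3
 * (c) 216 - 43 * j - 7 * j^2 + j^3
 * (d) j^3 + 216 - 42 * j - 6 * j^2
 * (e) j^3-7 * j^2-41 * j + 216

Expanding (-4 + j) * (j - 9) * (6 + j):
= 216 + j^2 * (-7)-42 * j + j^3
b) 216 + j^2 * (-7)-42 * j + j^3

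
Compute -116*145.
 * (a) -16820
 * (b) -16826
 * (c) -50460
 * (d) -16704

-116 * 145 = -16820
a) -16820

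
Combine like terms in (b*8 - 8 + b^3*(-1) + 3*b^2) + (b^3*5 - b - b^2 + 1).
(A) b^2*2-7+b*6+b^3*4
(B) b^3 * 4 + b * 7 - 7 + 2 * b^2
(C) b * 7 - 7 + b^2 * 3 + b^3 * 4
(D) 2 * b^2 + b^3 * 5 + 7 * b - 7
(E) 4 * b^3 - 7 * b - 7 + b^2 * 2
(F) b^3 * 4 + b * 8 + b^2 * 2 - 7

Adding the polynomials and combining like terms:
(b*8 - 8 + b^3*(-1) + 3*b^2) + (b^3*5 - b - b^2 + 1)
= b^3 * 4 + b * 7 - 7 + 2 * b^2
B) b^3 * 4 + b * 7 - 7 + 2 * b^2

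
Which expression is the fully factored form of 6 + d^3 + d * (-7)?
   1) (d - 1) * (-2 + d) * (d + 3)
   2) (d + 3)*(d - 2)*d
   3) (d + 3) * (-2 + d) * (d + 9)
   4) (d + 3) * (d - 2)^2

We need to factor 6 + d^3 + d * (-7).
The factored form is (d - 1) * (-2 + d) * (d + 3).
1) (d - 1) * (-2 + d) * (d + 3)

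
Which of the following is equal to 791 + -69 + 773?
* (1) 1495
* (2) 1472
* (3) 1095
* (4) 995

First: 791 + -69 = 722
Then: 722 + 773 = 1495
1) 1495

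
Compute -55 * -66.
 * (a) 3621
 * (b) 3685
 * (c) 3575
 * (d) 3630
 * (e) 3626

-55 * -66 = 3630
d) 3630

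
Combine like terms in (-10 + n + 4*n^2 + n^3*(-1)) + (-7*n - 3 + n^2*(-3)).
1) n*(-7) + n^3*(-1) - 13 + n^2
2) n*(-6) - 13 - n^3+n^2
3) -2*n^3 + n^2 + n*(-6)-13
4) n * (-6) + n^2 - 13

Adding the polynomials and combining like terms:
(-10 + n + 4*n^2 + n^3*(-1)) + (-7*n - 3 + n^2*(-3))
= n*(-6) - 13 - n^3+n^2
2) n*(-6) - 13 - n^3+n^2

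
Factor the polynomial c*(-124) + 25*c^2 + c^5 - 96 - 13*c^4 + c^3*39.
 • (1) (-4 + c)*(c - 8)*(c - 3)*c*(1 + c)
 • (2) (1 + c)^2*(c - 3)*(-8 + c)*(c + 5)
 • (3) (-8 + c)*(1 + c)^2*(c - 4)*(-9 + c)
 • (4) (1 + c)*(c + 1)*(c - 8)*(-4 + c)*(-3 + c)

We need to factor c*(-124) + 25*c^2 + c^5 - 96 - 13*c^4 + c^3*39.
The factored form is (1 + c)*(c + 1)*(c - 8)*(-4 + c)*(-3 + c).
4) (1 + c)*(c + 1)*(c - 8)*(-4 + c)*(-3 + c)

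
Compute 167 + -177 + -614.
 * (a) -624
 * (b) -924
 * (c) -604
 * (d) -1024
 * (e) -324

First: 167 + -177 = -10
Then: -10 + -614 = -624
a) -624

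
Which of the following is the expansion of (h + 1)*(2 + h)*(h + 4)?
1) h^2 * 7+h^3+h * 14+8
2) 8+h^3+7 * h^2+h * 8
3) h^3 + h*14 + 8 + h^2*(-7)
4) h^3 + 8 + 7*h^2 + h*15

Expanding (h + 1)*(2 + h)*(h + 4):
= h^2 * 7+h^3+h * 14+8
1) h^2 * 7+h^3+h * 14+8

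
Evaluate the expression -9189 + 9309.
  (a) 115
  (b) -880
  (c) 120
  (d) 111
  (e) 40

-9189 + 9309 = 120
c) 120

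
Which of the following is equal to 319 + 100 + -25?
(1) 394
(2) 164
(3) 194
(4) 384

First: 319 + 100 = 419
Then: 419 + -25 = 394
1) 394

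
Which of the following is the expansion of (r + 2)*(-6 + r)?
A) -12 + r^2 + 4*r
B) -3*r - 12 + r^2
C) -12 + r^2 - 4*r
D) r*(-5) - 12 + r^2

Expanding (r + 2)*(-6 + r):
= -12 + r^2 - 4*r
C) -12 + r^2 - 4*r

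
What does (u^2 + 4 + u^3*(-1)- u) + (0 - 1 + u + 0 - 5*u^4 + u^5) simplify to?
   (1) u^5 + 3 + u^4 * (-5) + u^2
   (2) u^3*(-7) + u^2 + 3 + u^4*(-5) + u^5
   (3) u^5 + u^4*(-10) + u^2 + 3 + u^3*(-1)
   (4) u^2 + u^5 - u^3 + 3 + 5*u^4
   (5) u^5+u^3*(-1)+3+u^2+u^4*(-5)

Adding the polynomials and combining like terms:
(u^2 + 4 + u^3*(-1) - u) + (0 - 1 + u + 0 - 5*u^4 + u^5)
= u^5+u^3*(-1)+3+u^2+u^4*(-5)
5) u^5+u^3*(-1)+3+u^2+u^4*(-5)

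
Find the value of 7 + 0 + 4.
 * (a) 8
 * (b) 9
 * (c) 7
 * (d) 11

First: 7 + 0 = 7
Then: 7 + 4 = 11
d) 11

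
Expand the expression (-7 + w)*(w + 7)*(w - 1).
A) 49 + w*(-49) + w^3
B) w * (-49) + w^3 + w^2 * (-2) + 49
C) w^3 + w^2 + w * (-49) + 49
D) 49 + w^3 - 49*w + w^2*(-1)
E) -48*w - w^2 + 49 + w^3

Expanding (-7 + w)*(w + 7)*(w - 1):
= 49 + w^3 - 49*w + w^2*(-1)
D) 49 + w^3 - 49*w + w^2*(-1)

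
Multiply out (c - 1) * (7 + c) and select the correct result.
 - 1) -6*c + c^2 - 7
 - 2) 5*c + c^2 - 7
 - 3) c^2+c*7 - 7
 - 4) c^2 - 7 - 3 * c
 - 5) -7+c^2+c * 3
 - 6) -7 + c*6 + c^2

Expanding (c - 1) * (7 + c):
= -7 + c*6 + c^2
6) -7 + c*6 + c^2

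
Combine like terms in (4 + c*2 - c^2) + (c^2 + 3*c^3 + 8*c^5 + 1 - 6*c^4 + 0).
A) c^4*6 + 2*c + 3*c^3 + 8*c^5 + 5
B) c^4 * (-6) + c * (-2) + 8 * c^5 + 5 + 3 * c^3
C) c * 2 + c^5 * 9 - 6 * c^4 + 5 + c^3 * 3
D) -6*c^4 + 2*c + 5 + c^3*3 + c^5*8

Adding the polynomials and combining like terms:
(4 + c*2 - c^2) + (c^2 + 3*c^3 + 8*c^5 + 1 - 6*c^4 + 0)
= -6*c^4 + 2*c + 5 + c^3*3 + c^5*8
D) -6*c^4 + 2*c + 5 + c^3*3 + c^5*8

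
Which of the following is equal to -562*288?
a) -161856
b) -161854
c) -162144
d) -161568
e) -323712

-562 * 288 = -161856
a) -161856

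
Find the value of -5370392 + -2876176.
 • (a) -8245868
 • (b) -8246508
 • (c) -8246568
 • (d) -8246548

-5370392 + -2876176 = -8246568
c) -8246568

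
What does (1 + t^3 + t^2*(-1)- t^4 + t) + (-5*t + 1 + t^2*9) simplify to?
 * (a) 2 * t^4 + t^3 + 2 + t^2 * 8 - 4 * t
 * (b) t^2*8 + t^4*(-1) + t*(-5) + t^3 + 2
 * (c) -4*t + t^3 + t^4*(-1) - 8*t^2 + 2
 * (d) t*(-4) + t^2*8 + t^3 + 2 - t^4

Adding the polynomials and combining like terms:
(1 + t^3 + t^2*(-1) - t^4 + t) + (-5*t + 1 + t^2*9)
= t*(-4) + t^2*8 + t^3 + 2 - t^4
d) t*(-4) + t^2*8 + t^3 + 2 - t^4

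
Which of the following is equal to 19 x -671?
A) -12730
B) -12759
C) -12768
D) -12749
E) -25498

19 * -671 = -12749
D) -12749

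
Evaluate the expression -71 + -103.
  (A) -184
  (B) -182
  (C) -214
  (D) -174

-71 + -103 = -174
D) -174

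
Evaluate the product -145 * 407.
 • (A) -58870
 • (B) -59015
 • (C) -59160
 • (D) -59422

-145 * 407 = -59015
B) -59015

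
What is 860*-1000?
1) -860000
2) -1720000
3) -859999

860 * -1000 = -860000
1) -860000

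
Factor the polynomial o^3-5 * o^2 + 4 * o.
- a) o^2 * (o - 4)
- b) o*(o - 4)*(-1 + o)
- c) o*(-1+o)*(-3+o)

We need to factor o^3-5 * o^2 + 4 * o.
The factored form is o*(o - 4)*(-1 + o).
b) o*(o - 4)*(-1 + o)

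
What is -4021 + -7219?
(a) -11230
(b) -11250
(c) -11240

-4021 + -7219 = -11240
c) -11240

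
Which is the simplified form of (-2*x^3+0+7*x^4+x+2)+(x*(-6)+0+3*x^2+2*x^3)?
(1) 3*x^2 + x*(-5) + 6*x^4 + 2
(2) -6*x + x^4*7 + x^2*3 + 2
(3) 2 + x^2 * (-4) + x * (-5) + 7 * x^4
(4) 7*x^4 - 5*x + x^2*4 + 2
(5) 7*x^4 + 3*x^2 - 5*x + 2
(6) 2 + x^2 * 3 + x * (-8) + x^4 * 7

Adding the polynomials and combining like terms:
(-2*x^3 + 0 + 7*x^4 + x + 2) + (x*(-6) + 0 + 3*x^2 + 2*x^3)
= 7*x^4 + 3*x^2 - 5*x + 2
5) 7*x^4 + 3*x^2 - 5*x + 2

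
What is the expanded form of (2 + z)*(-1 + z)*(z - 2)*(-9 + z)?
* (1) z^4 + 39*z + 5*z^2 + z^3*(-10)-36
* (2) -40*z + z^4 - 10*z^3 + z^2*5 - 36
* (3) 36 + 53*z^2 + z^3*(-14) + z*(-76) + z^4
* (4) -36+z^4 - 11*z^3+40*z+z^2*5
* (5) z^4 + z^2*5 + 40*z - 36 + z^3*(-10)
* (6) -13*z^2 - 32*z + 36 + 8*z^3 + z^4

Expanding (2 + z)*(-1 + z)*(z - 2)*(-9 + z):
= z^4 + z^2*5 + 40*z - 36 + z^3*(-10)
5) z^4 + z^2*5 + 40*z - 36 + z^3*(-10)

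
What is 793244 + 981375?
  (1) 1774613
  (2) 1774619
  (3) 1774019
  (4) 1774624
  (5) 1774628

793244 + 981375 = 1774619
2) 1774619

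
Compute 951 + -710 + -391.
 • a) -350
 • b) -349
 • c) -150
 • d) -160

First: 951 + -710 = 241
Then: 241 + -391 = -150
c) -150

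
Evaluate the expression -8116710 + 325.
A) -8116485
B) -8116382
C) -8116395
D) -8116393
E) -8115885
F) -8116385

-8116710 + 325 = -8116385
F) -8116385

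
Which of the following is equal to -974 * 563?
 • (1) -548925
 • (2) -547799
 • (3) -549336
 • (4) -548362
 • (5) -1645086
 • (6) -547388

-974 * 563 = -548362
4) -548362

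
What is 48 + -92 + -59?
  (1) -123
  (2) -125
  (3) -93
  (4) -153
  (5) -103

First: 48 + -92 = -44
Then: -44 + -59 = -103
5) -103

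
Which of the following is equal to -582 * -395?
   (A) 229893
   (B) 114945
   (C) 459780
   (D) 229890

-582 * -395 = 229890
D) 229890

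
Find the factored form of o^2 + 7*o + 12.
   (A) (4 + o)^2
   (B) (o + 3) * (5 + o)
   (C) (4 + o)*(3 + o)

We need to factor o^2 + 7*o + 12.
The factored form is (4 + o)*(3 + o).
C) (4 + o)*(3 + o)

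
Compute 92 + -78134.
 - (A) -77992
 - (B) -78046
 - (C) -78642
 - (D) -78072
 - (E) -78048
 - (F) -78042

92 + -78134 = -78042
F) -78042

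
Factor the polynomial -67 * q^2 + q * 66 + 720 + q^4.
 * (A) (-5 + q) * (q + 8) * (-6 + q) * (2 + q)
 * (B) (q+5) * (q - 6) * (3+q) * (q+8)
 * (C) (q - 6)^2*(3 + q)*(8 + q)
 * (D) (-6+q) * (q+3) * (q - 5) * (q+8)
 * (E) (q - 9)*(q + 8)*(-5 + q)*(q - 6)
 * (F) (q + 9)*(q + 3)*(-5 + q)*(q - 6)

We need to factor -67 * q^2 + q * 66 + 720 + q^4.
The factored form is (-6+q) * (q+3) * (q - 5) * (q+8).
D) (-6+q) * (q+3) * (q - 5) * (q+8)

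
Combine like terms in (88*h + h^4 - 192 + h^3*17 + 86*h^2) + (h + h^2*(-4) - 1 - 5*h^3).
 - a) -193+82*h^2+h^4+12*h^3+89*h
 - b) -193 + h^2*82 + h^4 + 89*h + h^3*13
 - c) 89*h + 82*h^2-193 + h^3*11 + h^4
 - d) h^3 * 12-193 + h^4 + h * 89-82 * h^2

Adding the polynomials and combining like terms:
(88*h + h^4 - 192 + h^3*17 + 86*h^2) + (h + h^2*(-4) - 1 - 5*h^3)
= -193+82*h^2+h^4+12*h^3+89*h
a) -193+82*h^2+h^4+12*h^3+89*h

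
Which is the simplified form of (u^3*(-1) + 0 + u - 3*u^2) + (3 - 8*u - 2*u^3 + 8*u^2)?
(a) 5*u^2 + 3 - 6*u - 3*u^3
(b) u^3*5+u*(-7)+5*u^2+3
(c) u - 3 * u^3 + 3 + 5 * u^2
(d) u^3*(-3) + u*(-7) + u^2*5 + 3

Adding the polynomials and combining like terms:
(u^3*(-1) + 0 + u - 3*u^2) + (3 - 8*u - 2*u^3 + 8*u^2)
= u^3*(-3) + u*(-7) + u^2*5 + 3
d) u^3*(-3) + u*(-7) + u^2*5 + 3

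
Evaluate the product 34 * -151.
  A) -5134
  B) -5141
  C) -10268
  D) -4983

34 * -151 = -5134
A) -5134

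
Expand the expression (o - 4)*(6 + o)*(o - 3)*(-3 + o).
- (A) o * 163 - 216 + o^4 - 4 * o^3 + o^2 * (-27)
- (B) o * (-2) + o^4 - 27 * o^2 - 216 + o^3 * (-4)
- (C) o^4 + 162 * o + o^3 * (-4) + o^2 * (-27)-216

Expanding (o - 4)*(6 + o)*(o - 3)*(-3 + o):
= o^4 + 162 * o + o^3 * (-4) + o^2 * (-27)-216
C) o^4 + 162 * o + o^3 * (-4) + o^2 * (-27)-216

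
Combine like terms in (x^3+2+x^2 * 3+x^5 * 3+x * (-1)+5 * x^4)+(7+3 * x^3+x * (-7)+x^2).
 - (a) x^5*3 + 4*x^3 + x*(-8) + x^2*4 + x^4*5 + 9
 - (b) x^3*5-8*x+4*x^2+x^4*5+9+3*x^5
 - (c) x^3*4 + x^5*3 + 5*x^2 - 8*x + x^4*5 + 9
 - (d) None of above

Adding the polynomials and combining like terms:
(x^3 + 2 + x^2*3 + x^5*3 + x*(-1) + 5*x^4) + (7 + 3*x^3 + x*(-7) + x^2)
= x^5*3 + 4*x^3 + x*(-8) + x^2*4 + x^4*5 + 9
a) x^5*3 + 4*x^3 + x*(-8) + x^2*4 + x^4*5 + 9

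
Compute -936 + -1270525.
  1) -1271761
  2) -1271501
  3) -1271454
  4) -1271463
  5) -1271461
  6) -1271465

-936 + -1270525 = -1271461
5) -1271461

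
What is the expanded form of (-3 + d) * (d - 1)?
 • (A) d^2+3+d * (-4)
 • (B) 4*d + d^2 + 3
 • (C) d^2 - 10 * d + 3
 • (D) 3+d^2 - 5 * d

Expanding (-3 + d) * (d - 1):
= d^2+3+d * (-4)
A) d^2+3+d * (-4)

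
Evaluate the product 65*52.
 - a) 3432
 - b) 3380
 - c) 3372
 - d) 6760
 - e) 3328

65 * 52 = 3380
b) 3380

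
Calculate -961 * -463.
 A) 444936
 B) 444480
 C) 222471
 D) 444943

-961 * -463 = 444943
D) 444943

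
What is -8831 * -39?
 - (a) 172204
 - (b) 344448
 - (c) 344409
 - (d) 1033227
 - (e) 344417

-8831 * -39 = 344409
c) 344409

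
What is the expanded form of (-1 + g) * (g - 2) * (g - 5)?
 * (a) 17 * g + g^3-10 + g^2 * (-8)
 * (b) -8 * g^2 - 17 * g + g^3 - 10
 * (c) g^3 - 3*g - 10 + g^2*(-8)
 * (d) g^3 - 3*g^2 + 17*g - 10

Expanding (-1 + g) * (g - 2) * (g - 5):
= 17 * g + g^3-10 + g^2 * (-8)
a) 17 * g + g^3-10 + g^2 * (-8)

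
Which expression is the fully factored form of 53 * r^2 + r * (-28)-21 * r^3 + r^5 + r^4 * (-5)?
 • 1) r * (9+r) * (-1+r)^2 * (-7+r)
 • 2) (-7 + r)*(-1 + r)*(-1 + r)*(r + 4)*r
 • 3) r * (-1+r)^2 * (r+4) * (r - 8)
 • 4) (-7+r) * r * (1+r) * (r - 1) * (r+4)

We need to factor 53 * r^2 + r * (-28)-21 * r^3 + r^5 + r^4 * (-5).
The factored form is (-7 + r)*(-1 + r)*(-1 + r)*(r + 4)*r.
2) (-7 + r)*(-1 + r)*(-1 + r)*(r + 4)*r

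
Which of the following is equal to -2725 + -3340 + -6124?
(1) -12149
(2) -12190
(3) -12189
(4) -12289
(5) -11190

First: -2725 + -3340 = -6065
Then: -6065 + -6124 = -12189
3) -12189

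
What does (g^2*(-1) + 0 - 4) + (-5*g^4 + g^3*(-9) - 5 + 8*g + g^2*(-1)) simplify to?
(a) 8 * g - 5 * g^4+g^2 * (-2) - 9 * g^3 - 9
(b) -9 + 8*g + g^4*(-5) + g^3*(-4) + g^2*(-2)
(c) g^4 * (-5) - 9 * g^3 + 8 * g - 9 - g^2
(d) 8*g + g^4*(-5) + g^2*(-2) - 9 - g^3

Adding the polynomials and combining like terms:
(g^2*(-1) + 0 - 4) + (-5*g^4 + g^3*(-9) - 5 + 8*g + g^2*(-1))
= 8 * g - 5 * g^4+g^2 * (-2) - 9 * g^3 - 9
a) 8 * g - 5 * g^4+g^2 * (-2) - 9 * g^3 - 9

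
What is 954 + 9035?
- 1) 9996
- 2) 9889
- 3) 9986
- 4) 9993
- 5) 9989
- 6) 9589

954 + 9035 = 9989
5) 9989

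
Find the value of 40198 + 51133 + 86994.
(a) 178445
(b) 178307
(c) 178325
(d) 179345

First: 40198 + 51133 = 91331
Then: 91331 + 86994 = 178325
c) 178325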